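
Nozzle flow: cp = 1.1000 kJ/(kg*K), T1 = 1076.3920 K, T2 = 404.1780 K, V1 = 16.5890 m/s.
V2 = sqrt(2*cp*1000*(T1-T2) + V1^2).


dT = 672.2140 K
2*cp*1000*dT = 1478870.8000
V1^2 = 275.1949
V2 = sqrt(1479145.9949) = 1216.2015 m/s

1216.2015 m/s


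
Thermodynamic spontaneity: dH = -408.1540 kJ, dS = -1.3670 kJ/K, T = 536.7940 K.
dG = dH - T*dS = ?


T*dS = 536.7940 * -1.3670 = -733.7974 kJ
dG = -408.1540 + 733.7974 = 325.6434 kJ (non-spontaneous)

dG = 325.6434 kJ, non-spontaneous


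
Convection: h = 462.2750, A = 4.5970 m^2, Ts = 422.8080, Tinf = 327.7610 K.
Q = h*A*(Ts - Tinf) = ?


dT = 95.0470 K
Q = 462.2750 * 4.5970 * 95.0470 = 201982.3053 W

201982.3053 W


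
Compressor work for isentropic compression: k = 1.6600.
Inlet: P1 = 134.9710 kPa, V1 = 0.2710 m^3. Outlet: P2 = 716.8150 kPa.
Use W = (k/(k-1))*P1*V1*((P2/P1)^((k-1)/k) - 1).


(k-1)/k = 0.3976
(P2/P1)^exp = 1.9423
W = 2.5152 * 134.9710 * 0.2710 * (1.9423 - 1) = 86.6900 kJ

86.6900 kJ


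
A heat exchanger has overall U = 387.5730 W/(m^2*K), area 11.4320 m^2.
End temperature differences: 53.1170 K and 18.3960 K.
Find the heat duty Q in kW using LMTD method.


LMTD = 32.7444 K
Q = 387.5730 * 11.4320 * 32.7444 = 145081.8455 W = 145.0818 kW

145.0818 kW


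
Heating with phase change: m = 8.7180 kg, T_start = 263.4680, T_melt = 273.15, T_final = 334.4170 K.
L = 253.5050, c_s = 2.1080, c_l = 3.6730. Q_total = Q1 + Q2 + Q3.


Q1 (sensible, solid) = 8.7180 * 2.1080 * 9.6820 = 177.9314 kJ
Q2 (latent) = 8.7180 * 253.5050 = 2210.0566 kJ
Q3 (sensible, liquid) = 8.7180 * 3.6730 * 61.2670 = 1961.8437 kJ
Q_total = 4349.8317 kJ

4349.8317 kJ


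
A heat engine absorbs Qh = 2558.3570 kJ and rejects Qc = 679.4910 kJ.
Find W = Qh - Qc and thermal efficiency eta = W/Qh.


W = 2558.3570 - 679.4910 = 1878.8660 kJ
eta = 1878.8660 / 2558.3570 = 0.7344 = 73.4403%

W = 1878.8660 kJ, eta = 73.4403%


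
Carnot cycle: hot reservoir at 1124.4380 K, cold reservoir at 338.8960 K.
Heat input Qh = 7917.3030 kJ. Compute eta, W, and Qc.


eta = 1 - 338.8960/1124.4380 = 0.6986
W = 0.6986 * 7917.3030 = 5531.0956 kJ
Qc = 7917.3030 - 5531.0956 = 2386.2074 kJ

eta = 69.8609%, W = 5531.0956 kJ, Qc = 2386.2074 kJ


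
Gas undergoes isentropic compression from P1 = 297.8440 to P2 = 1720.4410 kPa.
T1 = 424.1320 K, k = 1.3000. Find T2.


(k-1)/k = 0.2308
(P2/P1)^exp = 1.4989
T2 = 424.1320 * 1.4989 = 635.7211 K

635.7211 K


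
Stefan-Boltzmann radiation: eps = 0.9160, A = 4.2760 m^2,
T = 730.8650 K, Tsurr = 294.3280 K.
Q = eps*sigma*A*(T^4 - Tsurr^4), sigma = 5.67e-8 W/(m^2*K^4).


T^4 = 2.8533e+11
Tsurr^4 = 7.5046e+09
Q = 0.9160 * 5.67e-8 * 4.2760 * 2.7783e+11 = 61700.6112 W

61700.6112 W


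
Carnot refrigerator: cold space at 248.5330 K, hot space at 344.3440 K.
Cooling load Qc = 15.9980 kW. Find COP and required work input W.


COP = 248.5330 / 95.8110 = 2.5940
W = 15.9980 / 2.5940 = 6.1673 kW

COP = 2.5940, W = 6.1673 kW


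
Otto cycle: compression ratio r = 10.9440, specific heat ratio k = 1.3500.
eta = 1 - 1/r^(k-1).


r^(k-1) = 2.3105
eta = 1 - 1/2.3105 = 0.5672 = 56.7199%

56.7199%


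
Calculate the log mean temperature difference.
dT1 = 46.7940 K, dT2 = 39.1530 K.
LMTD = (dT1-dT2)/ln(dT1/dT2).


dT1/dT2 = 1.1952
ln(dT1/dT2) = 0.1783
LMTD = 7.6410 / 0.1783 = 42.8600 K

42.8600 K


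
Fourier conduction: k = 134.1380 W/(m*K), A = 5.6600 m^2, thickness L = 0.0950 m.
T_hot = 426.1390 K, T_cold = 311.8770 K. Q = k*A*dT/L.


dT = 114.2620 K
Q = 134.1380 * 5.6600 * 114.2620 / 0.0950 = 913159.1478 W

913159.1478 W


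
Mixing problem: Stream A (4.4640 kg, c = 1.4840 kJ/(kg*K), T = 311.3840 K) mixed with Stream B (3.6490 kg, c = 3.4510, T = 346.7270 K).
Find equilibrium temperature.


num = 6429.0157
den = 19.2173
Tf = 334.5436 K

334.5436 K


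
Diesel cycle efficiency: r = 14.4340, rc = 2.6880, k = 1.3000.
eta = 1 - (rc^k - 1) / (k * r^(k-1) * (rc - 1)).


r^(k-1) = 2.2275
rc^k = 3.6162
eta = 0.4648 = 46.4762%

46.4762%


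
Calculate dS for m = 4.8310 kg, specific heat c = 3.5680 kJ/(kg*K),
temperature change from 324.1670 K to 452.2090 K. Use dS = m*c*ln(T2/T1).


T2/T1 = 1.3950
ln(T2/T1) = 0.3329
dS = 4.8310 * 3.5680 * 0.3329 = 5.7380 kJ/K

5.7380 kJ/K


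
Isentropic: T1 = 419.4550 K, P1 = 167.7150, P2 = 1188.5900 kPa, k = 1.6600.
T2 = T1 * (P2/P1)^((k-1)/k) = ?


(k-1)/k = 0.3976
(P2/P1)^exp = 2.1784
T2 = 419.4550 * 2.1784 = 913.7347 K

913.7347 K


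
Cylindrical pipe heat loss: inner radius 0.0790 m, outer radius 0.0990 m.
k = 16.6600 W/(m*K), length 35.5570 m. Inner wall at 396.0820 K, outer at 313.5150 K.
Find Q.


dT = 82.5670 K
ln(ro/ri) = 0.2257
Q = 2*pi*16.6600*35.5570*82.5670 / 0.2257 = 1361785.8243 W

1361785.8243 W


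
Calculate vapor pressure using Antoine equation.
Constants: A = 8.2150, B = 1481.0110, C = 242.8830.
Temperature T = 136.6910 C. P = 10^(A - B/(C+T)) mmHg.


C+T = 379.5740
B/(C+T) = 3.9018
log10(P) = 8.2150 - 3.9018 = 4.3132
P = 10^4.3132 = 20569.7276 mmHg

20569.7276 mmHg


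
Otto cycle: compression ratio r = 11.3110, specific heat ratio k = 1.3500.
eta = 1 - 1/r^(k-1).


r^(k-1) = 2.3374
eta = 1 - 1/2.3374 = 0.5722 = 57.2167%

57.2167%


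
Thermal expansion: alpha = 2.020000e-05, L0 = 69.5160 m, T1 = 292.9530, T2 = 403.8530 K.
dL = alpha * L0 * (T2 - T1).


dT = 110.9000 K
dL = 2.020000e-05 * 69.5160 * 110.9000 = 0.155728 m
L_final = 69.671728 m

dL = 0.155728 m


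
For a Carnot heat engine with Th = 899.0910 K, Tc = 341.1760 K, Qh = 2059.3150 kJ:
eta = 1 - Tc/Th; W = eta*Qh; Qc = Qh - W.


eta = 1 - 341.1760/899.0910 = 0.6205
W = 0.6205 * 2059.3150 = 1277.8715 kJ
Qc = 2059.3150 - 1277.8715 = 781.4435 kJ

eta = 62.0532%, W = 1277.8715 kJ, Qc = 781.4435 kJ


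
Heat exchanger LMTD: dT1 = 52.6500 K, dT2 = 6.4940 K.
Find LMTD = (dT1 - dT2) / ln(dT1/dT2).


dT1/dT2 = 8.1075
ln(dT1/dT2) = 2.0928
LMTD = 46.1560 / 2.0928 = 22.0548 K

22.0548 K


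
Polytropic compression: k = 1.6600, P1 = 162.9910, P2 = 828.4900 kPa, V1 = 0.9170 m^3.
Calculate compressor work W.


(k-1)/k = 0.3976
(P2/P1)^exp = 1.9087
W = 2.5152 * 162.9910 * 0.9170 * (1.9087 - 1) = 341.6168 kJ

341.6168 kJ


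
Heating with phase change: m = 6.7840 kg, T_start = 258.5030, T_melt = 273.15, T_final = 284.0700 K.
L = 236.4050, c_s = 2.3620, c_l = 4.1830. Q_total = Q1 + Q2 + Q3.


Q1 (sensible, solid) = 6.7840 * 2.3620 * 14.6470 = 234.7007 kJ
Q2 (latent) = 6.7840 * 236.4050 = 1603.7715 kJ
Q3 (sensible, liquid) = 6.7840 * 4.1830 * 10.9200 = 309.8820 kJ
Q_total = 2148.3542 kJ

2148.3542 kJ


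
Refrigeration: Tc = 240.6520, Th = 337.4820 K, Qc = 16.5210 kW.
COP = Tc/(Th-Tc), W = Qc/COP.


COP = 240.6520 / 96.8300 = 2.4853
W = 16.5210 / 2.4853 = 6.6475 kW

COP = 2.4853, W = 6.6475 kW


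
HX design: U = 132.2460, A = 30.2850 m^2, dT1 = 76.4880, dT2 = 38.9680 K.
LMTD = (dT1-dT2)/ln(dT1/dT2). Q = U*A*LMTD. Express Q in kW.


LMTD = 55.6352 K
Q = 132.2460 * 30.2850 * 55.6352 = 222822.9164 W = 222.8229 kW

222.8229 kW


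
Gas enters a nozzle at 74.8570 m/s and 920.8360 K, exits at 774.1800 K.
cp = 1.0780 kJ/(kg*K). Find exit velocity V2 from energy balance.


dT = 146.6560 K
2*cp*1000*dT = 316190.3360
V1^2 = 5603.5704
V2 = sqrt(321793.9064) = 567.2688 m/s

567.2688 m/s


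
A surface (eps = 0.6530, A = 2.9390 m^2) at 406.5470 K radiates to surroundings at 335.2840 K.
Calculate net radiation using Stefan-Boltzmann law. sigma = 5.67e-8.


T^4 = 2.7318e+10
Tsurr^4 = 1.2637e+10
Q = 0.6530 * 5.67e-8 * 2.9390 * 1.4680e+10 = 1597.4757 W

1597.4757 W


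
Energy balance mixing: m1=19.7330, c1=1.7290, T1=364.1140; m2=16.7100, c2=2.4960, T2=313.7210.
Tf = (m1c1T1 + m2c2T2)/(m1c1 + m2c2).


num = 25507.6971
den = 75.8265
Tf = 336.3955 K

336.3955 K


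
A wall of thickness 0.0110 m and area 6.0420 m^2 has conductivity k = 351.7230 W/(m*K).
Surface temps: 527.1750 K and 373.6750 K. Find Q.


dT = 153.5000 K
Q = 351.7230 * 6.0420 * 153.5000 / 0.0110 = 2.9655e+07 W

2.9655e+07 W


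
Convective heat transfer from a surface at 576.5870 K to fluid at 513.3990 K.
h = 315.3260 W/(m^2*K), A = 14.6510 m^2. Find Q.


dT = 63.1880 K
Q = 315.3260 * 14.6510 * 63.1880 = 291918.5274 W

291918.5274 W


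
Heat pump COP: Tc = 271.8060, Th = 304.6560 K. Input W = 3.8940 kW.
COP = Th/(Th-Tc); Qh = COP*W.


COP = 304.6560 / 32.8500 = 9.2742
Qh = 9.2742 * 3.8940 = 36.1136 kW

COP = 9.2742, Qh = 36.1136 kW


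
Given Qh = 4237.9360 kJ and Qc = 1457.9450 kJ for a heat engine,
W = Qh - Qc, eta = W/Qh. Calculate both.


W = 4237.9360 - 1457.9450 = 2779.9910 kJ
eta = 2779.9910 / 4237.9360 = 0.6560 = 65.5978%

W = 2779.9910 kJ, eta = 65.5978%


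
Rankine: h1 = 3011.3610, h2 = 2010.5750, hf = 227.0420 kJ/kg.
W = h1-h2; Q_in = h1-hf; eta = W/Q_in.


W = 1000.7860 kJ/kg
Q_in = 2784.3190 kJ/kg
eta = 0.3594 = 35.9437%

eta = 35.9437%


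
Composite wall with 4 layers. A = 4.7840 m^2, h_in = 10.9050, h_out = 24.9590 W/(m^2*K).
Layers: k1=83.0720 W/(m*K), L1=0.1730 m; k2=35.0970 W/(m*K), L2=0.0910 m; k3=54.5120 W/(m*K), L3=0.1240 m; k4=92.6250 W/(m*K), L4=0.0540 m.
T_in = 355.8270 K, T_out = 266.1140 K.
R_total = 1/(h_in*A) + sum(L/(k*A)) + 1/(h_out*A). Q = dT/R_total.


R_conv_in = 1/(10.9050*4.7840) = 0.0192
R_1 = 0.1730/(83.0720*4.7840) = 0.0004
R_2 = 0.0910/(35.0970*4.7840) = 0.0005
R_3 = 0.1240/(54.5120*4.7840) = 0.0005
R_4 = 0.0540/(92.6250*4.7840) = 0.0001
R_conv_out = 1/(24.9590*4.7840) = 0.0084
R_total = 0.0291 K/W
Q = 89.7130 / 0.0291 = 3081.0302 W

R_total = 0.0291 K/W, Q = 3081.0302 W


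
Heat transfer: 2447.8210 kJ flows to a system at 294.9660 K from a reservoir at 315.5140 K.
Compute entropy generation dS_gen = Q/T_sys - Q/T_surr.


dS_sys = 2447.8210/294.9660 = 8.2987 kJ/K
dS_surr = -2447.8210/315.5140 = -7.7582 kJ/K
dS_gen = 8.2987 - 7.7582 = 0.5405 kJ/K (irreversible)

dS_gen = 0.5405 kJ/K, irreversible


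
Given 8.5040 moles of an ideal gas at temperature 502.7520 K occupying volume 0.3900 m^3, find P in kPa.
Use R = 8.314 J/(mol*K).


P = nRT/V = 8.5040 * 8.314 * 502.7520 / 0.3900
= 35545.7006 / 0.3900 = 91142.8221 Pa = 91.1428 kPa

91.1428 kPa


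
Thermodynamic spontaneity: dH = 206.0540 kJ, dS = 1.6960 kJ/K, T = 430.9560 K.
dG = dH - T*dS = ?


T*dS = 430.9560 * 1.6960 = 730.9014 kJ
dG = 206.0540 - 730.9014 = -524.8474 kJ (spontaneous)

dG = -524.8474 kJ, spontaneous


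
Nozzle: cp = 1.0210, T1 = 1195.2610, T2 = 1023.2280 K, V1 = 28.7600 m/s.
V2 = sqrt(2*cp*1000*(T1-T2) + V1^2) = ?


dT = 172.0330 K
2*cp*1000*dT = 351291.3860
V1^2 = 827.1376
V2 = sqrt(352118.5236) = 593.3958 m/s

593.3958 m/s


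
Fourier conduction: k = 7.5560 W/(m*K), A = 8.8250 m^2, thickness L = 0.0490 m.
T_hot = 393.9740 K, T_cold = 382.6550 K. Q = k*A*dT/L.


dT = 11.3190 K
Q = 7.5560 * 8.8250 * 11.3190 / 0.0490 = 15403.4727 W

15403.4727 W


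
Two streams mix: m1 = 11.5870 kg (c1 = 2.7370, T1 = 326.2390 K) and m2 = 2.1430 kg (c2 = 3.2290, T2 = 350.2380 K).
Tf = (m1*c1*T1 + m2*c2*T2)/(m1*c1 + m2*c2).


num = 12769.7777
den = 38.6334
Tf = 330.5375 K

330.5375 K


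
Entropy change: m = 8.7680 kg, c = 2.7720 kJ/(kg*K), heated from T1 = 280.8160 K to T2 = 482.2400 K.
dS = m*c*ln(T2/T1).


T2/T1 = 1.7173
ln(T2/T1) = 0.5407
dS = 8.7680 * 2.7720 * 0.5407 = 13.1427 kJ/K

13.1427 kJ/K


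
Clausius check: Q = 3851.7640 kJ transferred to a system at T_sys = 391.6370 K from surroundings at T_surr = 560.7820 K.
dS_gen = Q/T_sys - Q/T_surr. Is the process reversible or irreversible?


dS_sys = 3851.7640/391.6370 = 9.8350 kJ/K
dS_surr = -3851.7640/560.7820 = -6.8686 kJ/K
dS_gen = 9.8350 - 6.8686 = 2.9665 kJ/K (irreversible)

dS_gen = 2.9665 kJ/K, irreversible


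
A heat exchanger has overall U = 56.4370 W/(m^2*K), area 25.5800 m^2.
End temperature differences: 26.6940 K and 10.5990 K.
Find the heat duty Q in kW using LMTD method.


LMTD = 17.4249 K
Q = 56.4370 * 25.5800 * 17.4249 = 25155.5776 W = 25.1556 kW

25.1556 kW


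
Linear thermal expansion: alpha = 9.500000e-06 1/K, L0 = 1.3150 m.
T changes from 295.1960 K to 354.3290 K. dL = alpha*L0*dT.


dT = 59.1330 K
dL = 9.500000e-06 * 1.3150 * 59.1330 = 0.000739 m
L_final = 1.315739 m

dL = 0.000739 m


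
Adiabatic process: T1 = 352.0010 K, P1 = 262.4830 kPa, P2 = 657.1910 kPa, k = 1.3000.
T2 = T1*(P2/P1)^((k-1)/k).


(k-1)/k = 0.2308
(P2/P1)^exp = 1.2359
T2 = 352.0010 * 1.2359 = 435.0371 K

435.0371 K


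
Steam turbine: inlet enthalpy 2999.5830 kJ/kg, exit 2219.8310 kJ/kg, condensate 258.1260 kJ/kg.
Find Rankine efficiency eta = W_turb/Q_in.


W = 779.7520 kJ/kg
Q_in = 2741.4570 kJ/kg
eta = 0.2844 = 28.4430%

eta = 28.4430%


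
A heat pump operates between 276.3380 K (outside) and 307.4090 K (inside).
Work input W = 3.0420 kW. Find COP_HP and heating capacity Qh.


COP = 307.4090 / 31.0710 = 9.8938
Qh = 9.8938 * 3.0420 = 30.0968 kW

COP = 9.8938, Qh = 30.0968 kW


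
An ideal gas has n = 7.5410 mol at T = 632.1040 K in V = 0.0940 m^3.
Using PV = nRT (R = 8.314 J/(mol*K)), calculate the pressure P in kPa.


P = nRT/V = 7.5410 * 8.314 * 632.1040 / 0.0940
= 39630.3127 / 0.0940 = 421599.0717 Pa = 421.5991 kPa

421.5991 kPa


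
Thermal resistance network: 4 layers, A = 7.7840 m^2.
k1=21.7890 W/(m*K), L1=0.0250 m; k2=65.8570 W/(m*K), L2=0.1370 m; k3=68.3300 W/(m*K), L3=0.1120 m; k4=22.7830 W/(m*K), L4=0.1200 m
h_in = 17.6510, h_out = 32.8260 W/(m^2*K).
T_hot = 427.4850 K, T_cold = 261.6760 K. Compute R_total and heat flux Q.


R_conv_in = 1/(17.6510*7.7840) = 0.0073
R_1 = 0.0250/(21.7890*7.7840) = 0.0001
R_2 = 0.1370/(65.8570*7.7840) = 0.0003
R_3 = 0.1120/(68.3300*7.7840) = 0.0002
R_4 = 0.1200/(22.7830*7.7840) = 0.0007
R_conv_out = 1/(32.8260*7.7840) = 0.0039
R_total = 0.0125 K/W
Q = 165.8090 / 0.0125 = 13271.3362 W

R_total = 0.0125 K/W, Q = 13271.3362 W


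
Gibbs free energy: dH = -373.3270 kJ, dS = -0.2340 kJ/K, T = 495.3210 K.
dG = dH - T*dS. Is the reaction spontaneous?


T*dS = 495.3210 * -0.2340 = -115.9051 kJ
dG = -373.3270 + 115.9051 = -257.4219 kJ (spontaneous)

dG = -257.4219 kJ, spontaneous


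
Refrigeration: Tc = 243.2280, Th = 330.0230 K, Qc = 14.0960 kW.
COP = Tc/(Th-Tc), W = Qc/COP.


COP = 243.2280 / 86.7950 = 2.8023
W = 14.0960 / 2.8023 = 5.0301 kW

COP = 2.8023, W = 5.0301 kW


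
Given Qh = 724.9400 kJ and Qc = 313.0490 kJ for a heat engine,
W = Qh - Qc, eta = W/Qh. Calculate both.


W = 724.9400 - 313.0490 = 411.8910 kJ
eta = 411.8910 / 724.9400 = 0.5682 = 56.8173%

W = 411.8910 kJ, eta = 56.8173%


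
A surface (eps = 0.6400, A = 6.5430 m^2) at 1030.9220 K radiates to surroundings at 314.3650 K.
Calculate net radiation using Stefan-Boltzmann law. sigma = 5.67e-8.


T^4 = 1.1295e+12
Tsurr^4 = 9.7665e+09
Q = 0.6400 * 5.67e-8 * 6.5430 * 1.1198e+12 = 265871.5010 W

265871.5010 W


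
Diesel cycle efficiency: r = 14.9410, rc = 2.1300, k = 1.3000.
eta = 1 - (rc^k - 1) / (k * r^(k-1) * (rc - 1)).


r^(k-1) = 2.2507
rc^k = 2.6724
eta = 0.4942 = 49.4185%

49.4185%


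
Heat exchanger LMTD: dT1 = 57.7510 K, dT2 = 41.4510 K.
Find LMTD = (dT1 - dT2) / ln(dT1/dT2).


dT1/dT2 = 1.3932
ln(dT1/dT2) = 0.3316
LMTD = 16.3000 / 0.3316 = 49.1514 K

49.1514 K


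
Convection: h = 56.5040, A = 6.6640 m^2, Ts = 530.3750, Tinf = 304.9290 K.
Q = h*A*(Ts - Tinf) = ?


dT = 225.4460 K
Q = 56.5040 * 6.6640 * 225.4460 = 84890.0356 W

84890.0356 W


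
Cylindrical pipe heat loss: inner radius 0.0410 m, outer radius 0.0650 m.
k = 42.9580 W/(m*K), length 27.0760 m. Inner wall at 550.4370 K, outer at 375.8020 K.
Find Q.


dT = 174.6350 K
ln(ro/ri) = 0.4608
Q = 2*pi*42.9580*27.0760*174.6350 / 0.4608 = 2769573.6403 W

2769573.6403 W


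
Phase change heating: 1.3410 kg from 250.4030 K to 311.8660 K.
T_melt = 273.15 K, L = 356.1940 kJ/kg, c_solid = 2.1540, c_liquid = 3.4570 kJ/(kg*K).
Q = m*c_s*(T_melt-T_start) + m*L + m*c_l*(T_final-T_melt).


Q1 (sensible, solid) = 1.3410 * 2.1540 * 22.7470 = 65.7050 kJ
Q2 (latent) = 1.3410 * 356.1940 = 477.6562 kJ
Q3 (sensible, liquid) = 1.3410 * 3.4570 * 38.7160 = 179.4811 kJ
Q_total = 722.8422 kJ

722.8422 kJ


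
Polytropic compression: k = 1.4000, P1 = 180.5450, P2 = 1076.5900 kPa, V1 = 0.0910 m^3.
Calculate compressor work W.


(k-1)/k = 0.2857
(P2/P1)^exp = 1.6656
W = 3.5000 * 180.5450 * 0.0910 * (1.6656 - 1) = 38.2723 kJ

38.2723 kJ


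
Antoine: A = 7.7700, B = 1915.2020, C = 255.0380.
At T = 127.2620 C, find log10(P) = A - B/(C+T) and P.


C+T = 382.3000
B/(C+T) = 5.0097
log10(P) = 7.7700 - 5.0097 = 2.7603
P = 10^2.7603 = 575.8595 mmHg

575.8595 mmHg


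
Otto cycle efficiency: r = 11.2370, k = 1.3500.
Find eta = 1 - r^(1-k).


r^(k-1) = 2.3320
eta = 1 - 1/2.3320 = 0.5712 = 57.1183%

57.1183%


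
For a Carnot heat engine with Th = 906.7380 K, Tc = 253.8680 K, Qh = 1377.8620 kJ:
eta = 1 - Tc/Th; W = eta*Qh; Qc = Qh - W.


eta = 1 - 253.8680/906.7380 = 0.7200
W = 0.7200 * 1377.8620 = 992.0890 kJ
Qc = 1377.8620 - 992.0890 = 385.7730 kJ

eta = 72.0021%, W = 992.0890 kJ, Qc = 385.7730 kJ


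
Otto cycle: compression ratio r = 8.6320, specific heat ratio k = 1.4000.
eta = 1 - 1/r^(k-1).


r^(k-1) = 2.3683
eta = 1 - 1/2.3683 = 0.5778 = 57.7764%

57.7764%


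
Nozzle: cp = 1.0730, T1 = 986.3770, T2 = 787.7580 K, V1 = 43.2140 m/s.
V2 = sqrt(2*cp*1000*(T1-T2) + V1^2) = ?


dT = 198.6190 K
2*cp*1000*dT = 426236.3740
V1^2 = 1867.4498
V2 = sqrt(428103.8238) = 654.2964 m/s

654.2964 m/s


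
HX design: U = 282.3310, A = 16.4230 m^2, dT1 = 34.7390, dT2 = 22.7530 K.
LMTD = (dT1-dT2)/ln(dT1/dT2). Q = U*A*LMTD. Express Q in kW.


LMTD = 28.3246 K
Q = 282.3310 * 16.4230 * 28.3246 = 131333.2214 W = 131.3332 kW

131.3332 kW


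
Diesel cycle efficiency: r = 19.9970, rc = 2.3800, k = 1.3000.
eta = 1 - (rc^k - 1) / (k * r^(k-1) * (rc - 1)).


r^(k-1) = 2.4563
rc^k = 3.0871
eta = 0.5264 = 52.6380%

52.6380%


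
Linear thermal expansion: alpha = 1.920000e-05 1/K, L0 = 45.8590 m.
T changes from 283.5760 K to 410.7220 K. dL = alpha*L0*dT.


dT = 127.1460 K
dL = 1.920000e-05 * 45.8590 * 127.1460 = 0.111951 m
L_final = 45.970951 m

dL = 0.111951 m


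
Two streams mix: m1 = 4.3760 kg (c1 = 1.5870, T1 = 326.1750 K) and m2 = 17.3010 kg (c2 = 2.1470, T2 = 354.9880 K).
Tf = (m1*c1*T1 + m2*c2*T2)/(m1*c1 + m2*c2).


num = 15451.3084
den = 44.0900
Tf = 350.4496 K

350.4496 K


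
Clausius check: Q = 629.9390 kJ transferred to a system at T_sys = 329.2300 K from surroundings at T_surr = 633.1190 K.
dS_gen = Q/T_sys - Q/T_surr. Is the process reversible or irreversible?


dS_sys = 629.9390/329.2300 = 1.9134 kJ/K
dS_surr = -629.9390/633.1190 = -0.9950 kJ/K
dS_gen = 1.9134 - 0.9950 = 0.9184 kJ/K (irreversible)

dS_gen = 0.9184 kJ/K, irreversible


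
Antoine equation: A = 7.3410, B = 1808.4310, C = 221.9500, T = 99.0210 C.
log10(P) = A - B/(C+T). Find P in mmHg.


C+T = 320.9710
B/(C+T) = 5.6343
log10(P) = 7.3410 - 5.6343 = 1.7067
P = 10^1.7067 = 50.9037 mmHg

50.9037 mmHg


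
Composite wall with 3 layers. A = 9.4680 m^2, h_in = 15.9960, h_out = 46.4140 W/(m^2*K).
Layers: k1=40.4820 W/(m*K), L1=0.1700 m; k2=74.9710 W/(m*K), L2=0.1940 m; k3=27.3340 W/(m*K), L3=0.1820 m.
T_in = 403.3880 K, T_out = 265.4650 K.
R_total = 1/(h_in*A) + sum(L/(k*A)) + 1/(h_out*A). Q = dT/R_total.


R_conv_in = 1/(15.9960*9.4680) = 0.0066
R_1 = 0.1700/(40.4820*9.4680) = 0.0004
R_2 = 0.1940/(74.9710*9.4680) = 0.0003
R_3 = 0.1820/(27.3340*9.4680) = 0.0007
R_conv_out = 1/(46.4140*9.4680) = 0.0023
R_total = 0.0103 K/W
Q = 137.9230 / 0.0103 = 13392.5201 W

R_total = 0.0103 K/W, Q = 13392.5201 W


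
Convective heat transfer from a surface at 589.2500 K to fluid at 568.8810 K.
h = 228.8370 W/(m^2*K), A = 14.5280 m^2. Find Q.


dT = 20.3690 K
Q = 228.8370 * 14.5280 * 20.3690 = 67717.6354 W

67717.6354 W


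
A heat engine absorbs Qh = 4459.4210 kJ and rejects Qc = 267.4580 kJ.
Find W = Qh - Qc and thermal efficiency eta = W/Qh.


W = 4459.4210 - 267.4580 = 4191.9630 kJ
eta = 4191.9630 / 4459.4210 = 0.9400 = 94.0024%

W = 4191.9630 kJ, eta = 94.0024%


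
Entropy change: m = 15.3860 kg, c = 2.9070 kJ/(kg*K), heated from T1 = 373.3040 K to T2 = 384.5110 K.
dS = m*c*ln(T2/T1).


T2/T1 = 1.0300
ln(T2/T1) = 0.0296
dS = 15.3860 * 2.9070 * 0.0296 = 1.3230 kJ/K

1.3230 kJ/K


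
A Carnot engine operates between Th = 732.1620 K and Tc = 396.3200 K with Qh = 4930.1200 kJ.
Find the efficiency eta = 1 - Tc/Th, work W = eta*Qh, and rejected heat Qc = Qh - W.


eta = 1 - 396.3200/732.1620 = 0.4587
W = 0.4587 * 4930.1200 = 2261.4413 kJ
Qc = 4930.1200 - 2261.4413 = 2668.6787 kJ

eta = 45.8699%, W = 2261.4413 kJ, Qc = 2668.6787 kJ


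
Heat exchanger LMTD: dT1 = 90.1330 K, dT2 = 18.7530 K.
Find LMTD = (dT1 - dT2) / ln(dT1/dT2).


dT1/dT2 = 4.8063
ln(dT1/dT2) = 1.5699
LMTD = 71.3800 / 1.5699 = 45.4669 K

45.4669 K


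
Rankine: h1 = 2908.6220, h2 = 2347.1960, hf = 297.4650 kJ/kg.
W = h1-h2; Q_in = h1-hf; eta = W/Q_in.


W = 561.4260 kJ/kg
Q_in = 2611.1570 kJ/kg
eta = 0.2150 = 21.5010%

eta = 21.5010%


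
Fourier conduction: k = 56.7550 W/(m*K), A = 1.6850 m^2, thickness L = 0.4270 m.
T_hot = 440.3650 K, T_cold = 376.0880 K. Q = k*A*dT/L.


dT = 64.2770 K
Q = 56.7550 * 1.6850 * 64.2770 / 0.4270 = 14395.6658 W

14395.6658 W


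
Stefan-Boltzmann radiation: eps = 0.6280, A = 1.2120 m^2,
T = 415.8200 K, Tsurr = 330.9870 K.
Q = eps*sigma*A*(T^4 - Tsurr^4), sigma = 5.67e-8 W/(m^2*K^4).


T^4 = 2.9897e+10
Tsurr^4 = 1.2002e+10
Q = 0.6280 * 5.67e-8 * 1.2120 * 1.7895e+10 = 772.2776 W

772.2776 W


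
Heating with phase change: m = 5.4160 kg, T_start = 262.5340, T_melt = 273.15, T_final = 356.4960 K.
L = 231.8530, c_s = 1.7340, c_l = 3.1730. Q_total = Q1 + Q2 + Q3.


Q1 (sensible, solid) = 5.4160 * 1.7340 * 10.6160 = 99.6985 kJ
Q2 (latent) = 5.4160 * 231.8530 = 1255.7158 kJ
Q3 (sensible, liquid) = 5.4160 * 3.1730 * 83.3460 = 1432.2983 kJ
Q_total = 2787.7127 kJ

2787.7127 kJ


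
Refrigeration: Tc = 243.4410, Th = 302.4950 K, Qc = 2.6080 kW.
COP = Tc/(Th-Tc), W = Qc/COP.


COP = 243.4410 / 59.0540 = 4.1223
W = 2.6080 / 4.1223 = 0.6326 kW

COP = 4.1223, W = 0.6326 kW


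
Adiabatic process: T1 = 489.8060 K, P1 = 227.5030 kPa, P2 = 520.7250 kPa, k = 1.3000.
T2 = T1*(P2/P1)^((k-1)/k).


(k-1)/k = 0.2308
(P2/P1)^exp = 1.2106
T2 = 489.8060 * 1.2106 = 592.9439 K

592.9439 K


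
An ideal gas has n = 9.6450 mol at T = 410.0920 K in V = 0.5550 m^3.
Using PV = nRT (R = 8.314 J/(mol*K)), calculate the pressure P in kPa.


P = nRT/V = 9.6450 * 8.314 * 410.0920 / 0.5550
= 32884.6746 / 0.5550 = 59251.6660 Pa = 59.2517 kPa

59.2517 kPa


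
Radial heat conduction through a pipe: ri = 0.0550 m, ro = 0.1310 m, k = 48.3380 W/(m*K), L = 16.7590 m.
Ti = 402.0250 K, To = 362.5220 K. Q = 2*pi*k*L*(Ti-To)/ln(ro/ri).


dT = 39.5030 K
ln(ro/ri) = 0.8679
Q = 2*pi*48.3380*16.7590*39.5030 / 0.8679 = 231683.4346 W

231683.4346 W


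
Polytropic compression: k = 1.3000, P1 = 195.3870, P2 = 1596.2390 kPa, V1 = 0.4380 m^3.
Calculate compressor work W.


(k-1)/k = 0.2308
(P2/P1)^exp = 1.6237
W = 4.3333 * 195.3870 * 0.4380 * (1.6237 - 1) = 231.2991 kJ

231.2991 kJ


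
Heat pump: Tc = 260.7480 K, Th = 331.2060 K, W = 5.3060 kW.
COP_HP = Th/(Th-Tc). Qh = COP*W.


COP = 331.2060 / 70.4580 = 4.7008
Qh = 4.7008 * 5.3060 = 24.9422 kW

COP = 4.7008, Qh = 24.9422 kW


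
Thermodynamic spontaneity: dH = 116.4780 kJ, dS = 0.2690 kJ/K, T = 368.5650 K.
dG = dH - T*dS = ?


T*dS = 368.5650 * 0.2690 = 99.1440 kJ
dG = 116.4780 - 99.1440 = 17.3340 kJ (non-spontaneous)

dG = 17.3340 kJ, non-spontaneous


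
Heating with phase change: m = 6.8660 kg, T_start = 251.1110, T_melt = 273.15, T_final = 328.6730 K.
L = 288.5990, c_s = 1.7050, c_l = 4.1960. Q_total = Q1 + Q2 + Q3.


Q1 (sensible, solid) = 6.8660 * 1.7050 * 22.0390 = 258.0002 kJ
Q2 (latent) = 6.8660 * 288.5990 = 1981.5207 kJ
Q3 (sensible, liquid) = 6.8660 * 4.1960 * 55.5230 = 1599.6030 kJ
Q_total = 3839.1239 kJ

3839.1239 kJ


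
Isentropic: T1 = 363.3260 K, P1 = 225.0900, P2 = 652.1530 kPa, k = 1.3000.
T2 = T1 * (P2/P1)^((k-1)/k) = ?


(k-1)/k = 0.2308
(P2/P1)^exp = 1.2782
T2 = 363.3260 * 1.2782 = 464.4194 K

464.4194 K


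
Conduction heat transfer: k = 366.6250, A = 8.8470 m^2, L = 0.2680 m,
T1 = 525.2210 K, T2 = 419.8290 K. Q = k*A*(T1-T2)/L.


dT = 105.3920 K
Q = 366.6250 * 8.8470 * 105.3920 / 0.2680 = 1275530.8159 W

1275530.8159 W


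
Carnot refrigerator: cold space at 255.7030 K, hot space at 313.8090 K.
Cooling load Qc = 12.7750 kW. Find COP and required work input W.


COP = 255.7030 / 58.1060 = 4.4006
W = 12.7750 / 4.4006 = 2.9030 kW

COP = 4.4006, W = 2.9030 kW


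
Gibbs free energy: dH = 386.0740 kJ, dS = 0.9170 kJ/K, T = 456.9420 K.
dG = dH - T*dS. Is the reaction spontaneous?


T*dS = 456.9420 * 0.9170 = 419.0158 kJ
dG = 386.0740 - 419.0158 = -32.9418 kJ (spontaneous)

dG = -32.9418 kJ, spontaneous


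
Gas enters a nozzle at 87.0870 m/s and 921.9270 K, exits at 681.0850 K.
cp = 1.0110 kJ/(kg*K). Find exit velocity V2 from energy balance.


dT = 240.8420 K
2*cp*1000*dT = 486982.5240
V1^2 = 7584.1456
V2 = sqrt(494566.6696) = 703.2543 m/s

703.2543 m/s


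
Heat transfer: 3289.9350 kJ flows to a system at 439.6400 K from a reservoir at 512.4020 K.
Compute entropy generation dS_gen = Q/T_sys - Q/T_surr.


dS_sys = 3289.9350/439.6400 = 7.4832 kJ/K
dS_surr = -3289.9350/512.4020 = -6.4206 kJ/K
dS_gen = 7.4832 - 6.4206 = 1.0626 kJ/K (irreversible)

dS_gen = 1.0626 kJ/K, irreversible


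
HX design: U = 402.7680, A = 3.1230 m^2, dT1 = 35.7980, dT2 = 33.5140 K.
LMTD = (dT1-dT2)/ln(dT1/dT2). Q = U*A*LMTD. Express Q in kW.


LMTD = 34.6435 K
Q = 402.7680 * 3.1230 * 34.6435 = 43576.0749 W = 43.5761 kW

43.5761 kW


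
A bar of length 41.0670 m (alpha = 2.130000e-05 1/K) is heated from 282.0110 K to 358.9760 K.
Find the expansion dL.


dT = 76.9650 K
dL = 2.130000e-05 * 41.0670 * 76.9650 = 0.067323 m
L_final = 41.134323 m

dL = 0.067323 m


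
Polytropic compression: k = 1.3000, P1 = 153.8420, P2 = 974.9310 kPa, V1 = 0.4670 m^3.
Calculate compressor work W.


(k-1)/k = 0.2308
(P2/P1)^exp = 1.5313
W = 4.3333 * 153.8420 * 0.4670 * (1.5313 - 1) = 165.3996 kJ

165.3996 kJ


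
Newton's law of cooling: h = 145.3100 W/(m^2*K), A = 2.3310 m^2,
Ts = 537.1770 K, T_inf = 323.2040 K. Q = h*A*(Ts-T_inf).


dT = 213.9730 K
Q = 145.3100 * 2.3310 * 213.9730 = 72476.4232 W

72476.4232 W


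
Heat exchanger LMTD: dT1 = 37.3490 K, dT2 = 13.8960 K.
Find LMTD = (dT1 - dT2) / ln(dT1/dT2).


dT1/dT2 = 2.6878
ln(dT1/dT2) = 0.9887
LMTD = 23.4530 / 0.9887 = 23.7209 K

23.7209 K


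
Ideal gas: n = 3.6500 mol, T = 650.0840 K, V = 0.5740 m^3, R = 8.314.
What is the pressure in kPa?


P = nRT/V = 3.6500 * 8.314 * 650.0840 / 0.5740
= 19727.5141 / 0.5740 = 34368.4914 Pa = 34.3685 kPa

34.3685 kPa


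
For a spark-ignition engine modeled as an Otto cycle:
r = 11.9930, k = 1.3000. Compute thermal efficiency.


r^(k-1) = 2.1071
eta = 1 - 1/2.1071 = 0.5254 = 52.5407%

52.5407%


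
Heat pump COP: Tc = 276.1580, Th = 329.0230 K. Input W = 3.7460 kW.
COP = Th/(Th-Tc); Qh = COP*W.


COP = 329.0230 / 52.8650 = 6.2238
Qh = 6.2238 * 3.7460 = 23.3145 kW

COP = 6.2238, Qh = 23.3145 kW


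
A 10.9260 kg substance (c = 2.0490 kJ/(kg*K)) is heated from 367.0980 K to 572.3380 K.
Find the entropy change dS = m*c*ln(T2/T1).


T2/T1 = 1.5591
ln(T2/T1) = 0.4441
dS = 10.9260 * 2.0490 * 0.4441 = 9.9423 kJ/K

9.9423 kJ/K


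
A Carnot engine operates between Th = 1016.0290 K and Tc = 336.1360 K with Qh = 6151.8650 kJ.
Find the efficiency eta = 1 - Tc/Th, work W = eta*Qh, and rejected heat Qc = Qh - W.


eta = 1 - 336.1360/1016.0290 = 0.6692
W = 0.6692 * 6151.8650 = 4116.6246 kJ
Qc = 6151.8650 - 4116.6246 = 2035.2404 kJ

eta = 66.9167%, W = 4116.6246 kJ, Qc = 2035.2404 kJ


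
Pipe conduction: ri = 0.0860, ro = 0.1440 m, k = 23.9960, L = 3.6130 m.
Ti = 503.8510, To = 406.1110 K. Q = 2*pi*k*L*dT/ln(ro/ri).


dT = 97.7400 K
ln(ro/ri) = 0.5155
Q = 2*pi*23.9960*3.6130*97.7400 / 0.5155 = 103290.1696 W

103290.1696 W


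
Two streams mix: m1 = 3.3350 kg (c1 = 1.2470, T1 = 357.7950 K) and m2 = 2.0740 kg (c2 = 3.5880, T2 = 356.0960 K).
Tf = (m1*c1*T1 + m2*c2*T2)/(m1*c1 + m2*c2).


num = 4137.8708
den = 11.6003
Tf = 356.7051 K

356.7051 K


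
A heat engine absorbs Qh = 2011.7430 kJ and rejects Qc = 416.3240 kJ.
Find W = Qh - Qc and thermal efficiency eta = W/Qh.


W = 2011.7430 - 416.3240 = 1595.4190 kJ
eta = 1595.4190 / 2011.7430 = 0.7931 = 79.3053%

W = 1595.4190 kJ, eta = 79.3053%


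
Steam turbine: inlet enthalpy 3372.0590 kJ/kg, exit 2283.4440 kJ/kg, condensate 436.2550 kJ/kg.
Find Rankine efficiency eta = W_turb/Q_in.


W = 1088.6150 kJ/kg
Q_in = 2935.8040 kJ/kg
eta = 0.3708 = 37.0806%

eta = 37.0806%


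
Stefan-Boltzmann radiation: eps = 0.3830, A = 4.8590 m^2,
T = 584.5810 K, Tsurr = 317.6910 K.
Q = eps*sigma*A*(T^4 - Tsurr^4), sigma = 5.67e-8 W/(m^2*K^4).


T^4 = 1.1678e+11
Tsurr^4 = 1.0186e+10
Q = 0.3830 * 5.67e-8 * 4.8590 * 1.0660e+11 = 11247.8952 W

11247.8952 W


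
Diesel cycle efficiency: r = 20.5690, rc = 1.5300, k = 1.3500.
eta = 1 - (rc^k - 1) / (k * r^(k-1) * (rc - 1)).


r^(k-1) = 2.8815
rc^k = 1.7756
eta = 0.6238 = 62.3836%

62.3836%


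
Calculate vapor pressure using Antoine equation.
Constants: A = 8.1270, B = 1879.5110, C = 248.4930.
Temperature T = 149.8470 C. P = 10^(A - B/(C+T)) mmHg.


C+T = 398.3400
B/(C+T) = 4.7184
log10(P) = 8.1270 - 4.7184 = 3.4086
P = 10^3.4086 = 2562.3669 mmHg

2562.3669 mmHg


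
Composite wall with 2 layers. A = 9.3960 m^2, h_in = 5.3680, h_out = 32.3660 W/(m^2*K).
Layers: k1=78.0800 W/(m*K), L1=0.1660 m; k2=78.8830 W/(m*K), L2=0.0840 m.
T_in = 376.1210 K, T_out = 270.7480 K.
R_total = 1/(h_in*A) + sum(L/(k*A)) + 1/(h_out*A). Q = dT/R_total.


R_conv_in = 1/(5.3680*9.3960) = 0.0198
R_1 = 0.1660/(78.0800*9.3960) = 0.0002
R_2 = 0.0840/(78.8830*9.3960) = 0.0001
R_conv_out = 1/(32.3660*9.3960) = 0.0033
R_total = 0.0235 K/W
Q = 105.3730 / 0.0235 = 4492.6937 W

R_total = 0.0235 K/W, Q = 4492.6937 W


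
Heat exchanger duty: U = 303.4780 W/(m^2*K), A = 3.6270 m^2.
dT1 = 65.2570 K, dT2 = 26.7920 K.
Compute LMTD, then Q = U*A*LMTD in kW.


LMTD = 43.2079 K
Q = 303.4780 * 3.6270 * 43.2079 = 47559.6103 W = 47.5596 kW

47.5596 kW


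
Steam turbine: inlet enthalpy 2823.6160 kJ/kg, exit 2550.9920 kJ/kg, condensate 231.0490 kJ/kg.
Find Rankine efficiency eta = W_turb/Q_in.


W = 272.6240 kJ/kg
Q_in = 2592.5670 kJ/kg
eta = 0.1052 = 10.5156%

eta = 10.5156%


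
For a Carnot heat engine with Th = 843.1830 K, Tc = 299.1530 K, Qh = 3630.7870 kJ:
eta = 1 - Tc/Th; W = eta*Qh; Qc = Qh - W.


eta = 1 - 299.1530/843.1830 = 0.6452
W = 0.6452 * 3630.7870 = 2342.6196 kJ
Qc = 3630.7870 - 2342.6196 = 1288.1674 kJ

eta = 64.5210%, W = 2342.6196 kJ, Qc = 1288.1674 kJ


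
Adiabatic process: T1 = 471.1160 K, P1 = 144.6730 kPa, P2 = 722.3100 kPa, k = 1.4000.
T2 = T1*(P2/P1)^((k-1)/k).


(k-1)/k = 0.2857
(P2/P1)^exp = 1.5832
T2 = 471.1160 * 1.5832 = 745.8517 K

745.8517 K


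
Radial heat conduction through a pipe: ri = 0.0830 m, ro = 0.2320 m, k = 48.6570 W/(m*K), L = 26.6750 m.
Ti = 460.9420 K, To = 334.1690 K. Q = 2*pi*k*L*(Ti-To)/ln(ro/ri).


dT = 126.7730 K
ln(ro/ri) = 1.0279
Q = 2*pi*48.6570*26.6750*126.7730 / 1.0279 = 1005789.0287 W

1005789.0287 W


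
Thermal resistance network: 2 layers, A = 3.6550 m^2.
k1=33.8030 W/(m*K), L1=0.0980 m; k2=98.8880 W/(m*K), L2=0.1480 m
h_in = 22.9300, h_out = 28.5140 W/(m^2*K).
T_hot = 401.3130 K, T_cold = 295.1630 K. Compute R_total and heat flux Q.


R_conv_in = 1/(22.9300*3.6550) = 0.0119
R_1 = 0.0980/(33.8030*3.6550) = 0.0008
R_2 = 0.1480/(98.8880*3.6550) = 0.0004
R_conv_out = 1/(28.5140*3.6550) = 0.0096
R_total = 0.0227 K/W
Q = 106.1500 / 0.0227 = 4670.0888 W

R_total = 0.0227 K/W, Q = 4670.0888 W


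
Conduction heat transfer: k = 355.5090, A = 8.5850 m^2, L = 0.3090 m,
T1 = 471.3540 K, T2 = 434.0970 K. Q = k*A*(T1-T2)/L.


dT = 37.2570 K
Q = 355.5090 * 8.5850 * 37.2570 / 0.3090 = 367993.6305 W

367993.6305 W


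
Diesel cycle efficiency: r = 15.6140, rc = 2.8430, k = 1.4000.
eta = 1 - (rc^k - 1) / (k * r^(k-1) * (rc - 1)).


r^(k-1) = 3.0020
rc^k = 4.3180
eta = 0.5716 = 57.1625%

57.1625%


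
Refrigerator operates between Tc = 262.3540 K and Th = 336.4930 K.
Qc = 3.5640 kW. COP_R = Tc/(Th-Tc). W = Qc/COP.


COP = 262.3540 / 74.1390 = 3.5387
W = 3.5640 / 3.5387 = 1.0072 kW

COP = 3.5387, W = 1.0072 kW


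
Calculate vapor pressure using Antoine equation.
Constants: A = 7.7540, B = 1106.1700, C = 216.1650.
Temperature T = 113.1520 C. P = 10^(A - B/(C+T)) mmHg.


C+T = 329.3170
B/(C+T) = 3.3590
log10(P) = 7.7540 - 3.3590 = 4.3950
P = 10^4.3950 = 24832.3386 mmHg

24832.3386 mmHg


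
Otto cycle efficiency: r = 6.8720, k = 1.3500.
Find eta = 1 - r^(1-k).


r^(k-1) = 1.9633
eta = 1 - 1/1.9633 = 0.4906 = 49.0645%

49.0645%


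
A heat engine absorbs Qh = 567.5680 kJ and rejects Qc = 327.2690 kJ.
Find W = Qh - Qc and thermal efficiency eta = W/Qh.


W = 567.5680 - 327.2690 = 240.2990 kJ
eta = 240.2990 / 567.5680 = 0.4234 = 42.3384%

W = 240.2990 kJ, eta = 42.3384%


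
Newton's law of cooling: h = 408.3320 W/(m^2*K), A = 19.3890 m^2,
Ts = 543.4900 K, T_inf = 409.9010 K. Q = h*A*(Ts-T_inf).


dT = 133.5890 K
Q = 408.3320 * 19.3890 * 133.5890 = 1057644.0375 W

1057644.0375 W


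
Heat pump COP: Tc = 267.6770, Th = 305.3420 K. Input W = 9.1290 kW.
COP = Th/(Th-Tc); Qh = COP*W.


COP = 305.3420 / 37.6650 = 8.1068
Qh = 8.1068 * 9.1290 = 74.0068 kW

COP = 8.1068, Qh = 74.0068 kW


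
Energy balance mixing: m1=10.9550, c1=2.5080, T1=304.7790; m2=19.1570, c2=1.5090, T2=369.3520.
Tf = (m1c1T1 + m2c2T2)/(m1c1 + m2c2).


num = 19051.0412
den = 56.3831
Tf = 337.8859 K

337.8859 K


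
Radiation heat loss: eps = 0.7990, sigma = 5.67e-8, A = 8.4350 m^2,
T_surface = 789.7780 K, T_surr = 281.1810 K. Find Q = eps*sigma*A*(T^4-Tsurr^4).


T^4 = 3.8906e+11
Tsurr^4 = 6.2509e+09
Q = 0.7990 * 5.67e-8 * 8.4350 * 3.8281e+11 = 146285.3245 W

146285.3245 W


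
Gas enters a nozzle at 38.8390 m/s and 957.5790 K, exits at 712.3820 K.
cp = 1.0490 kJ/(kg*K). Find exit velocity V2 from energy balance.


dT = 245.1970 K
2*cp*1000*dT = 514423.3060
V1^2 = 1508.4679
V2 = sqrt(515931.7739) = 718.2839 m/s

718.2839 m/s


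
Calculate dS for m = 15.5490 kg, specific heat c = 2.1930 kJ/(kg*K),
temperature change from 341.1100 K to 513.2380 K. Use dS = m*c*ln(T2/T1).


T2/T1 = 1.5046
ln(T2/T1) = 0.4085
dS = 15.5490 * 2.1930 * 0.4085 = 13.9306 kJ/K

13.9306 kJ/K


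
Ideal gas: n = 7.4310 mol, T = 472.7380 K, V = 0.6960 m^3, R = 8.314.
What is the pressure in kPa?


P = nRT/V = 7.4310 * 8.314 * 472.7380 / 0.6960
= 29206.3843 / 0.6960 = 41963.1958 Pa = 41.9632 kPa

41.9632 kPa


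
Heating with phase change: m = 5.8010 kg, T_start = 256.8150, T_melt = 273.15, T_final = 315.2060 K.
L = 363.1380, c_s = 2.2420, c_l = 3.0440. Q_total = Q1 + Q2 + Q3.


Q1 (sensible, solid) = 5.8010 * 2.2420 * 16.3350 = 212.4504 kJ
Q2 (latent) = 5.8010 * 363.1380 = 2106.5635 kJ
Q3 (sensible, liquid) = 5.8010 * 3.0440 * 42.0560 = 742.6351 kJ
Q_total = 3061.6491 kJ

3061.6491 kJ


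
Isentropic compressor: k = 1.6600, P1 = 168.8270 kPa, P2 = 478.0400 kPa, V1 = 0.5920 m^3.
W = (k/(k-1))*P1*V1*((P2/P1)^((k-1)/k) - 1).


(k-1)/k = 0.3976
(P2/P1)^exp = 1.5126
W = 2.5152 * 168.8270 * 0.5920 * (1.5126 - 1) = 128.8527 kJ

128.8527 kJ


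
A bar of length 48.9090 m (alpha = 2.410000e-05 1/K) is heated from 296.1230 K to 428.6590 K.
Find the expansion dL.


dT = 132.5360 K
dL = 2.410000e-05 * 48.9090 * 132.5360 = 0.156221 m
L_final = 49.065221 m

dL = 0.156221 m


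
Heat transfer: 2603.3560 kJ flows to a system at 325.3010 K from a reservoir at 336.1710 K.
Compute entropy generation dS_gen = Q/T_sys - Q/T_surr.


dS_sys = 2603.3560/325.3010 = 8.0029 kJ/K
dS_surr = -2603.3560/336.1710 = -7.7441 kJ/K
dS_gen = 8.0029 - 7.7441 = 0.2588 kJ/K (irreversible)

dS_gen = 0.2588 kJ/K, irreversible


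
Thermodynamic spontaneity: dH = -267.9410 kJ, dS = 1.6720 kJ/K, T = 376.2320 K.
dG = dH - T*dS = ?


T*dS = 376.2320 * 1.6720 = 629.0599 kJ
dG = -267.9410 - 629.0599 = -897.0009 kJ (spontaneous)

dG = -897.0009 kJ, spontaneous


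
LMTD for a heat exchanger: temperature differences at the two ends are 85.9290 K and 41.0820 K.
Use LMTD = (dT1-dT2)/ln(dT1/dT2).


dT1/dT2 = 2.0916
ln(dT1/dT2) = 0.7380
LMTD = 44.8470 / 0.7380 = 60.7723 K

60.7723 K


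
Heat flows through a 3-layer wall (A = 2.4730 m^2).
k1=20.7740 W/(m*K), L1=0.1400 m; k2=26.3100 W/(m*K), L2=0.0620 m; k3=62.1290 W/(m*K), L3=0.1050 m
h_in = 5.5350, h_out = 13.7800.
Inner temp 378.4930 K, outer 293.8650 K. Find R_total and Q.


R_conv_in = 1/(5.5350*2.4730) = 0.0731
R_1 = 0.1400/(20.7740*2.4730) = 0.0027
R_2 = 0.0620/(26.3100*2.4730) = 0.0010
R_3 = 0.1050/(62.1290*2.4730) = 0.0007
R_conv_out = 1/(13.7800*2.4730) = 0.0293
R_total = 0.1068 K/W
Q = 84.6280 / 0.1068 = 792.6768 W

R_total = 0.1068 K/W, Q = 792.6768 W


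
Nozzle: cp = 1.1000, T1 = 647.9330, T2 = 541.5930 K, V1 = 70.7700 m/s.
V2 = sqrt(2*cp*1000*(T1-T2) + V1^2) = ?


dT = 106.3400 K
2*cp*1000*dT = 233948.0000
V1^2 = 5008.3929
V2 = sqrt(238956.3929) = 488.8317 m/s

488.8317 m/s


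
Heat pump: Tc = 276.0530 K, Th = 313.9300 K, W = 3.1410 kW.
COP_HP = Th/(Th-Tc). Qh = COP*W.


COP = 313.9300 / 37.8770 = 8.2881
Qh = 8.2881 * 3.1410 = 26.0331 kW

COP = 8.2881, Qh = 26.0331 kW


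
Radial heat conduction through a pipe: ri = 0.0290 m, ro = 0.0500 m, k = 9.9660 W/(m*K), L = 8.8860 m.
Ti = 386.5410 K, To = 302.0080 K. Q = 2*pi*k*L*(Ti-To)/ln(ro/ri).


dT = 84.5330 K
ln(ro/ri) = 0.5447
Q = 2*pi*9.9660*8.8860*84.5330 / 0.5447 = 86348.4011 W

86348.4011 W


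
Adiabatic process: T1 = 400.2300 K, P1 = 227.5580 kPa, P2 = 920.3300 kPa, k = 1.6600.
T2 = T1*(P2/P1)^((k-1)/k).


(k-1)/k = 0.3976
(P2/P1)^exp = 1.7429
T2 = 400.2300 * 1.7429 = 697.5702 K

697.5702 K


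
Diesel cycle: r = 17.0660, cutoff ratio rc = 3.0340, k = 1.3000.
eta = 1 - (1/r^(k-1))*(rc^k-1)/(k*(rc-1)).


r^(k-1) = 2.3423
rc^k = 4.2327
eta = 0.4780 = 47.8042%

47.8042%


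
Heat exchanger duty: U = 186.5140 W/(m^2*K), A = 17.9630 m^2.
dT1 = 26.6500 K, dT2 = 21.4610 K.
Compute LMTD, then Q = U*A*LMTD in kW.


LMTD = 23.9619 K
Q = 186.5140 * 17.9630 * 23.9619 = 80280.8841 W = 80.2809 kW

80.2809 kW


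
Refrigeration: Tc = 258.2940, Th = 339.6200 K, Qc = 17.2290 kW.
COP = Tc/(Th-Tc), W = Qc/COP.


COP = 258.2940 / 81.3260 = 3.1760
W = 17.2290 / 3.1760 = 5.4247 kW

COP = 3.1760, W = 5.4247 kW


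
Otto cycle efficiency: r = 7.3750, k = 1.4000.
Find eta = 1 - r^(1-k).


r^(k-1) = 2.2238
eta = 1 - 1/2.2238 = 0.5503 = 55.0329%

55.0329%


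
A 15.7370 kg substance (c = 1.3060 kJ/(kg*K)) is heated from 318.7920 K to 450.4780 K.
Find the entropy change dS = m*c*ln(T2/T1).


T2/T1 = 1.4131
ln(T2/T1) = 0.3458
dS = 15.7370 * 1.3060 * 0.3458 = 7.1065 kJ/K

7.1065 kJ/K


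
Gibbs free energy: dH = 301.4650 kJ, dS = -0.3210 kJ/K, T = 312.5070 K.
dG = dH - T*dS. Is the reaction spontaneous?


T*dS = 312.5070 * -0.3210 = -100.3147 kJ
dG = 301.4650 + 100.3147 = 401.7797 kJ (non-spontaneous)

dG = 401.7797 kJ, non-spontaneous


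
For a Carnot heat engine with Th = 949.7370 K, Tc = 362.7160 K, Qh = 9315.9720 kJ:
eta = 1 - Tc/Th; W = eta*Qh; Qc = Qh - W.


eta = 1 - 362.7160/949.7370 = 0.6181
W = 0.6181 * 9315.9720 = 5758.0901 kJ
Qc = 9315.9720 - 5758.0901 = 3557.8819 kJ

eta = 61.8088%, W = 5758.0901 kJ, Qc = 3557.8819 kJ


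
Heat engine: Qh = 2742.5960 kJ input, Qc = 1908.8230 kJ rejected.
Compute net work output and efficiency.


W = 2742.5960 - 1908.8230 = 833.7730 kJ
eta = 833.7730 / 2742.5960 = 0.3040 = 30.4009%

W = 833.7730 kJ, eta = 30.4009%


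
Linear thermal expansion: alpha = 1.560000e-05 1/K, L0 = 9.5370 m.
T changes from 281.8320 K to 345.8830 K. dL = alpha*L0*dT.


dT = 64.0510 K
dL = 1.560000e-05 * 9.5370 * 64.0510 = 0.009529 m
L_final = 9.546529 m

dL = 0.009529 m
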